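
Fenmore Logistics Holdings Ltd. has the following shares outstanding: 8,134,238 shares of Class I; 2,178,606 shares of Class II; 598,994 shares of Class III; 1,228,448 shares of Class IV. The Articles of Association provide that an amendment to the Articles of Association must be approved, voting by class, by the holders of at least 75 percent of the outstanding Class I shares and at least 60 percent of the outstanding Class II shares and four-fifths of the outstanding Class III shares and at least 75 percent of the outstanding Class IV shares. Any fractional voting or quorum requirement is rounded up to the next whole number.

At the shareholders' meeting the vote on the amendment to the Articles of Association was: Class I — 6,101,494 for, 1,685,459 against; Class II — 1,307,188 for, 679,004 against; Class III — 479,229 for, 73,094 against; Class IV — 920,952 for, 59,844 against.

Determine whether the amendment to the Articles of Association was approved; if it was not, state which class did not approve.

Class I: 3/4 of 8134238 = 6100678.50, rounded up to 6100679; 6,100,679 required, 6,101,494 in favor — approved.
Class II: 3/5 of 2178606 = 1307163.60, rounded up to 1307164; 1,307,164 required, 1,307,188 in favor — approved.
Class III: 4/5 of 598994 = 479195.20, rounded up to 479196; 479,196 required, 479,229 in favor — approved.
Class IV: 3/4 of 1228448 = 921336; 921,336 required, 920,952 in favor — not approved.

Not approved — the Class IV shares did not give the required vote.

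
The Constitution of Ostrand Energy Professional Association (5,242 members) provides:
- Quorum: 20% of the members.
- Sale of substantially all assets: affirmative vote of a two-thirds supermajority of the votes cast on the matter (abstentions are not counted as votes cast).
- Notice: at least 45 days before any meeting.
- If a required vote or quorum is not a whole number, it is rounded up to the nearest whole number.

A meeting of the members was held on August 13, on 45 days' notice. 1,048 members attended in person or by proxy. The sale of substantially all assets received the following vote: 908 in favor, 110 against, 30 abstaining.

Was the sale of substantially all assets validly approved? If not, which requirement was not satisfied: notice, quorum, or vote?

Invalid — quorum requirement not satisfied.

Notice: 45 days given; 45 required. Satisfied.
Quorum: 20% of 5,242 = 1,048.40, rounded up to 1,049; 1,048 present. Not satisfied.
Vote: requires two-thirds of the votes cast (1,048 − 30 abstaining = 1,018); 2/3 of 1018 = 678.67, rounded up to 679, so 679 needed; 908 in favor. Satisfied.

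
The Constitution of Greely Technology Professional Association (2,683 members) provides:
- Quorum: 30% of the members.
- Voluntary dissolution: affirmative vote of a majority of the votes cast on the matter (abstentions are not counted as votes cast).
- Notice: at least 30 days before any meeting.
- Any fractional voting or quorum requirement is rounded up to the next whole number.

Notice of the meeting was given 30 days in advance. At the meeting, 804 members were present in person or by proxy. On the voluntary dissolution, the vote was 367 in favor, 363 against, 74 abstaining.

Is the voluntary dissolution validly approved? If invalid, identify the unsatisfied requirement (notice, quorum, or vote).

Notice: 30 days given; 30 required. Satisfied.
Quorum: 30% of 2,683 = 804.90, rounded up to 805; 804 present. Not satisfied.
Vote: requires a majority of the votes cast (804 − 74 abstaining = 730); a majority of 730 is 366, so 366 needed; 367 in favor. Satisfied.

Invalid — quorum requirement not satisfied.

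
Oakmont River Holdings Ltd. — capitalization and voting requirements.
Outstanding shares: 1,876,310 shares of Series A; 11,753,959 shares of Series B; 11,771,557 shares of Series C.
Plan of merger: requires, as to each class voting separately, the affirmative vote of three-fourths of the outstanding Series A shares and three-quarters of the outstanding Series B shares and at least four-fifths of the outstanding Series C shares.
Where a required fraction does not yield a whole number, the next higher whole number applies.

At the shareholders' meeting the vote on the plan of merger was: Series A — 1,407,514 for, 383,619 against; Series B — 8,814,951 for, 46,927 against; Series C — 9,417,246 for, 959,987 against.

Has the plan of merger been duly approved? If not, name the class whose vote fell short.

Series A: 3/4 of 1876310 = 1407232.50, rounded up to 1407233; 1,407,233 required, 1,407,514 in favor — approved.
Series B: 3/4 of 11753959 = 8815469.25, rounded up to 8815470; 8,815,470 required, 8,814,951 in favor — not approved.
Series C: 4/5 of 11771557 = 9417245.60, rounded up to 9417246; 9,417,246 required, 9,417,246 in favor — approved.

Not approved — the Series B shares did not give the required vote.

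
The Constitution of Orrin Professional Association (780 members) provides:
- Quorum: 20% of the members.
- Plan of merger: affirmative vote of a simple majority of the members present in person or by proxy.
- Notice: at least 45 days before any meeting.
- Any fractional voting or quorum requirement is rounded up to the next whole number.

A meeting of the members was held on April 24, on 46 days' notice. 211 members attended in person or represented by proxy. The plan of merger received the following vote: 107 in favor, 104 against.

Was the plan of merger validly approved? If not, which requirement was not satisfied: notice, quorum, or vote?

Valid — all requirements satisfied.

Notice: 46 days given; 45 required. Satisfied.
Quorum: 20% of 780 = 156; 211 present. Satisfied.
Vote: requires a majority of those present (211); a majority of 211 is 106, so 106 needed; 107 in favor. Satisfied.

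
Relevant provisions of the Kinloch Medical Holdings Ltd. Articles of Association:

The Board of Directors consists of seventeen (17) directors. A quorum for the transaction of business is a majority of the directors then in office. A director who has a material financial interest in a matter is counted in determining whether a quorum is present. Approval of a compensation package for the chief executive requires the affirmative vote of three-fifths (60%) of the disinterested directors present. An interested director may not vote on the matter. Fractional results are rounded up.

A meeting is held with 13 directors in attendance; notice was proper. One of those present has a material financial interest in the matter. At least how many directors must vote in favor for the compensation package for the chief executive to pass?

The compensation package for the chief executive requires three-fifths of the disinterested directors present (13 − 1 = 12).
3/5 of 12 = 7.20, rounded up to 8.

8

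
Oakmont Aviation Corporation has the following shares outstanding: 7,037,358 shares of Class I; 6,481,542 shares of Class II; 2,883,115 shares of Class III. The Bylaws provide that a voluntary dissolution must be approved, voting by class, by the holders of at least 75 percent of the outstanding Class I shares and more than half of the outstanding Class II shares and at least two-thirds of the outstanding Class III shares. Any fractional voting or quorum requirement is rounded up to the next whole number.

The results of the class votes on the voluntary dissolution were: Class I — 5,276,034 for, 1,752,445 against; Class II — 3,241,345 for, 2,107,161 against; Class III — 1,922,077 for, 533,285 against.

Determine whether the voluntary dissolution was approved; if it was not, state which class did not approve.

Not approved — the Class I shares did not give the required vote.

Class I: 3/4 of 7037358 = 5278018.50, rounded up to 5278019; 5,278,019 required, 5,276,034 in favor — not approved.
Class II: a majority of 6481542 is 3240772; 3,240,772 required, 3,241,345 in favor — approved.
Class III: 2/3 of 2883115 = 1922076.67, rounded up to 1922077; 1,922,077 required, 1,922,077 in favor — approved.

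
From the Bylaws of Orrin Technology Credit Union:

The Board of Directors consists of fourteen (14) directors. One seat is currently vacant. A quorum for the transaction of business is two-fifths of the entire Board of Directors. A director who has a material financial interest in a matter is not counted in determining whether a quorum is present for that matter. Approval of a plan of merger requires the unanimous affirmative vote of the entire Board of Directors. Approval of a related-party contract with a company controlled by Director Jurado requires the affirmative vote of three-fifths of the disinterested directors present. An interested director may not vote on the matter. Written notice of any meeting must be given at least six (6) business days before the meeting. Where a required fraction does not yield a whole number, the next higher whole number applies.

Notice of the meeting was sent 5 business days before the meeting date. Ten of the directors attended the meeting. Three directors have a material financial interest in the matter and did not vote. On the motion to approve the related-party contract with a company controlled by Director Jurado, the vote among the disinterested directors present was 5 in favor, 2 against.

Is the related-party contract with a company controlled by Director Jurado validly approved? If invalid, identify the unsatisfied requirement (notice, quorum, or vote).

Notice: 5 business days given; 6 required (5 < 6). Not satisfied.
Quorum: 10 present, but the 3 interested directors do not count, leaving 7. Quorum is 6. Satisfied.
Vote: the related-party contract with a company controlled by Director Jurado requires three-fifths of the disinterested directors present (10 − 3 = 7). 3/5 of 7 = 4.20, rounded up to 5, so 5 affirmative votes are needed; 5 voted in favor. Satisfied.

Invalid — notice requirement not satisfied.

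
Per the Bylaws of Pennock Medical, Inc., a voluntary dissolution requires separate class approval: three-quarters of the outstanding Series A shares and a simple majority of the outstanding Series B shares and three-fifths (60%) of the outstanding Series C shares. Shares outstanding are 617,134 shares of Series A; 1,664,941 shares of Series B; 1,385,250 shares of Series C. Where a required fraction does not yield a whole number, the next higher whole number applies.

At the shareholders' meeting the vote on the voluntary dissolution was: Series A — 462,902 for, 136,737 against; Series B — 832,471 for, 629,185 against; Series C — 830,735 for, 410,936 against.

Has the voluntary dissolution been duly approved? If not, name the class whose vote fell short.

Not approved — the Series C shares did not give the required vote.

Series A: 3/4 of 617134 = 462850.50, rounded up to 462851; 462,851 required, 462,902 in favor — approved.
Series B: a majority of 1664941 is 832471; 832,471 required, 832,471 in favor — approved.
Series C: 3/5 of 1385250 = 831150; 831,150 required, 830,735 in favor — not approved.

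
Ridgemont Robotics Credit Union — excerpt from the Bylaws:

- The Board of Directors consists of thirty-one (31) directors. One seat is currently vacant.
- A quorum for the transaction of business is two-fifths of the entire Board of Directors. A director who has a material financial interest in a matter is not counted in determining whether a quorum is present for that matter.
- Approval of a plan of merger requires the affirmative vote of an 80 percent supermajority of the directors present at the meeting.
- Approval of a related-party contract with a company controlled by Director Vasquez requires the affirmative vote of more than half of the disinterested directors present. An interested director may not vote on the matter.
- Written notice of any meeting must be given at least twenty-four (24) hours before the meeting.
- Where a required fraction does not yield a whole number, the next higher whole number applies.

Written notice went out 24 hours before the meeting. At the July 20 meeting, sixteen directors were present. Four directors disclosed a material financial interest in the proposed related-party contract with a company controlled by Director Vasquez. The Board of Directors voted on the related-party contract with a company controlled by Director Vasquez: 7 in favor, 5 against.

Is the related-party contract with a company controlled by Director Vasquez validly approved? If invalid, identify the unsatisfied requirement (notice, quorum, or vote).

Invalid — quorum requirement not satisfied.

Notice: 24 hours given; 24 required (24 ≥ 24). Satisfied.
Quorum: 16 present, but the 4 interested directors do not count, leaving 12. Quorum is 13. Not satisfied.
Vote: the related-party contract with a company controlled by Director Vasquez requires a majority of the disinterested directors present (16 − 4 = 12). A majority of 12 is 7, so 7 affirmative votes are needed; 7 voted in favor. Satisfied. (Moot — without a quorum no business can be validly transacted.)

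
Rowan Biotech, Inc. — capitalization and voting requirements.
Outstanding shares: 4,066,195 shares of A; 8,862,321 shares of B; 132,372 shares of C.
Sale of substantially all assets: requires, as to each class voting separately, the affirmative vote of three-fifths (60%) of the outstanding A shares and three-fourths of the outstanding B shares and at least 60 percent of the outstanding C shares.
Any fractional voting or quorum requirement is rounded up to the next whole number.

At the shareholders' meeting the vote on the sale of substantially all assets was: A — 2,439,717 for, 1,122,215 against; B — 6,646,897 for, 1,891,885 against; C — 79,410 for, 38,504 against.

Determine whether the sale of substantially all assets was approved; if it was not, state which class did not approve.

Not approved — the C shares did not give the required vote.

A: 3/5 of 4066195 = 2439717; 2,439,717 required, 2,439,717 in favor — approved.
B: 3/4 of 8862321 = 6646740.75, rounded up to 6646741; 6,646,741 required, 6,646,897 in favor — approved.
C: 3/5 of 132372 = 79423.20, rounded up to 79424; 79,424 required, 79,410 in favor — not approved.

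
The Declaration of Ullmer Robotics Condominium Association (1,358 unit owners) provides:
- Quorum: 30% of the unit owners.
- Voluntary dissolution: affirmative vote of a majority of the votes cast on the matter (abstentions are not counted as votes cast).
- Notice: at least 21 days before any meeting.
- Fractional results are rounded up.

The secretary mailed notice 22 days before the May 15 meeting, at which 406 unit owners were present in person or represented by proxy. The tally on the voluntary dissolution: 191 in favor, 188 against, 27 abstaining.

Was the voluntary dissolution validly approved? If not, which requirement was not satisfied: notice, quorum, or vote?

Invalid — quorum requirement not satisfied.

Notice: 22 days given; 21 required. Satisfied.
Quorum: 30% of 1,358 = 407.40, rounded up to 408; 406 present. Not satisfied.
Vote: requires a majority of the votes cast (406 − 27 abstaining = 379); a majority of 379 is 190, so 190 needed; 191 in favor. Satisfied.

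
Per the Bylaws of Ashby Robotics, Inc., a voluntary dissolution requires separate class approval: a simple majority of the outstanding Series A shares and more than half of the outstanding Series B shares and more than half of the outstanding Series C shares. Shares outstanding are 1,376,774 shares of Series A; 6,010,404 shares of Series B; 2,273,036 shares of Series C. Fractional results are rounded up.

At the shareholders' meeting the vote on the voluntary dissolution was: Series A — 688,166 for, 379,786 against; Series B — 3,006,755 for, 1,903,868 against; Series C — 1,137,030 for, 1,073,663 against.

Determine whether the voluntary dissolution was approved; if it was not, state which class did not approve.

Not approved — the Series A shares did not give the required vote.

Series A: a majority of 1376774 is 688388; 688,388 required, 688,166 in favor — not approved.
Series B: a majority of 6010404 is 3005203; 3,005,203 required, 3,006,755 in favor — approved.
Series C: a majority of 2273036 is 1136519; 1,136,519 required, 1,137,030 in favor — approved.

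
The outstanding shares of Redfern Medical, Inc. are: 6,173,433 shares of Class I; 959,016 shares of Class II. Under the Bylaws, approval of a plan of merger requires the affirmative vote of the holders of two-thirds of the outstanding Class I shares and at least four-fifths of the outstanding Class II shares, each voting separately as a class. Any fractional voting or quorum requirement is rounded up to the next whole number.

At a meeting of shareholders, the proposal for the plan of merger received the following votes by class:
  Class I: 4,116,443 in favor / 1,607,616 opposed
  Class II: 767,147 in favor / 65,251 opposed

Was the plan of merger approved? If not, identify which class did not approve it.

Class I: 2/3 of 6173433 = 4115622; 4,115,622 required, 4,116,443 in favor — approved.
Class II: 4/5 of 959016 = 767212.80, rounded up to 767213; 767,213 required, 767,147 in favor — not approved.

Not approved — the Class II shares did not give the required vote.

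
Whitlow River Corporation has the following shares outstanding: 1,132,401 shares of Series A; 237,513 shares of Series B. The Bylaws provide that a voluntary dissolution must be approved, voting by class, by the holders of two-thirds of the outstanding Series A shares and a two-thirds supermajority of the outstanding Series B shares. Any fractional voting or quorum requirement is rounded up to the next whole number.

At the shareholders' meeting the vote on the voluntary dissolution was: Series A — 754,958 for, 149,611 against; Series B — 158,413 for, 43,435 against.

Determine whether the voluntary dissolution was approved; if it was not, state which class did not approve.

Series A: 2/3 of 1132401 = 754934; 754,934 required, 754,958 in favor — approved.
Series B: 2/3 of 237513 = 158342; 158,342 required, 158,413 in favor — approved.

Approved — every class gave the required vote.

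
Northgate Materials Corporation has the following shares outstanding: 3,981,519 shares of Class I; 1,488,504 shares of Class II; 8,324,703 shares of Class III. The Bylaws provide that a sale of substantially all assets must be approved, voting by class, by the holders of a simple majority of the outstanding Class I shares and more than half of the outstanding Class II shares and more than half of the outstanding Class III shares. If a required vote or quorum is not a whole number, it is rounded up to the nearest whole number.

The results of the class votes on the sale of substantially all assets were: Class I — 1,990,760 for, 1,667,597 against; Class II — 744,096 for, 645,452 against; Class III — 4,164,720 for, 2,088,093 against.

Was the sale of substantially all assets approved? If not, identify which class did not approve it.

Class I: a majority of 3981519 is 1990760; 1,990,760 required, 1,990,760 in favor — approved.
Class II: a majority of 1488504 is 744253; 744,253 required, 744,096 in favor — not approved.
Class III: a majority of 8324703 is 4162352; 4,162,352 required, 4,164,720 in favor — approved.

Not approved — the Class II shares did not give the required vote.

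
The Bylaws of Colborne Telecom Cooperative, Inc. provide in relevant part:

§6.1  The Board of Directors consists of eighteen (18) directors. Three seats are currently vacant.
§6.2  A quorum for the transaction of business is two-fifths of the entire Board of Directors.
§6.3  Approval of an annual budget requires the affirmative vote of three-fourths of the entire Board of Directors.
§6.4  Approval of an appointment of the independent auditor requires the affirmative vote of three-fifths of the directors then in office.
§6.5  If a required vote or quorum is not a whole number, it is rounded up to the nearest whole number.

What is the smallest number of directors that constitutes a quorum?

2/5 of 18 = 7.20, rounded up to 8.

8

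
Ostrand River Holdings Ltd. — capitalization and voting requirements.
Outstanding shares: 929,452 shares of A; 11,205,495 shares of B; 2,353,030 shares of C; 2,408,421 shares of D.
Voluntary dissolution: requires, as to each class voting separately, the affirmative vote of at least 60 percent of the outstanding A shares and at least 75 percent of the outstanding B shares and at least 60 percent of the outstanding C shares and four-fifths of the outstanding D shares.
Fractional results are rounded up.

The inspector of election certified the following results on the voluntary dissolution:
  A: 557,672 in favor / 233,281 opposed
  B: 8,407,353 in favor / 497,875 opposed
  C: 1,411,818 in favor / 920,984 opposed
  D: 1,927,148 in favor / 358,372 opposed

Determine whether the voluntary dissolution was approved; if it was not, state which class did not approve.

Approved — every class gave the required vote.

A: 3/5 of 929452 = 557671.20, rounded up to 557672; 557,672 required, 557,672 in favor — approved.
B: 3/4 of 11205495 = 8404121.25, rounded up to 8404122; 8,404,122 required, 8,407,353 in favor — approved.
C: 3/5 of 2353030 = 1411818; 1,411,818 required, 1,411,818 in favor — approved.
D: 4/5 of 2408421 = 1926736.80, rounded up to 1926737; 1,926,737 required, 1,927,148 in favor — approved.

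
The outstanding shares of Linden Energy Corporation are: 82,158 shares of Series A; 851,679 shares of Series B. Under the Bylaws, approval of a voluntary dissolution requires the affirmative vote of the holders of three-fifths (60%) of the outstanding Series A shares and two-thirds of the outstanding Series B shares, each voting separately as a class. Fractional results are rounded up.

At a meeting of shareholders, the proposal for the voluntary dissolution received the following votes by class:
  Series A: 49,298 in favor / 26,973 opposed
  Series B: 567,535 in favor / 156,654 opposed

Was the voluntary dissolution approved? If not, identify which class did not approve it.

Not approved — the Series B shares did not give the required vote.

Series A: 3/5 of 82158 = 49294.80, rounded up to 49295; 49,295 required, 49,298 in favor — approved.
Series B: 2/3 of 851679 = 567786; 567,786 required, 567,535 in favor — not approved.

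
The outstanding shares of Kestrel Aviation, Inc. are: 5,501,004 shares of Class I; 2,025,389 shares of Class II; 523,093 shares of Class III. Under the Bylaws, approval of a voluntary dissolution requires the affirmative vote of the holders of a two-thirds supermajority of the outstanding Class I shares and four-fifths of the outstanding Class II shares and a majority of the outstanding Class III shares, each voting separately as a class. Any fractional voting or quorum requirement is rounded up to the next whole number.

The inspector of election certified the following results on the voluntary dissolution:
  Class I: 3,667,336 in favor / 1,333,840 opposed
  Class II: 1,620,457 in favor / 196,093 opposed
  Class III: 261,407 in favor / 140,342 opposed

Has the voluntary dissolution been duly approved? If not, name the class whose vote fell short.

Class I: 2/3 of 5501004 = 3667336; 3,667,336 required, 3,667,336 in favor — approved.
Class II: 4/5 of 2025389 = 1620311.20, rounded up to 1620312; 1,620,312 required, 1,620,457 in favor — approved.
Class III: a majority of 523093 is 261547; 261,547 required, 261,407 in favor — not approved.

Not approved — the Class III shares did not give the required vote.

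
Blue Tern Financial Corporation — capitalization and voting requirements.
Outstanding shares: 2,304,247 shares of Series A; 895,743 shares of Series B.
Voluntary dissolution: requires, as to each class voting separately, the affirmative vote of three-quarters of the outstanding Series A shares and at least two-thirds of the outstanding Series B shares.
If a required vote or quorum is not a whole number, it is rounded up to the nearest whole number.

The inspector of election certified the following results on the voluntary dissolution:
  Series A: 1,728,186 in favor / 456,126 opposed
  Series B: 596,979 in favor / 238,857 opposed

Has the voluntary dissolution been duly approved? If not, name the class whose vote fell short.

Series A: 3/4 of 2304247 = 1728185.25, rounded up to 1728186; 1,728,186 required, 1,728,186 in favor — approved.
Series B: 2/3 of 895743 = 597162; 597,162 required, 596,979 in favor — not approved.

Not approved — the Series B shares did not give the required vote.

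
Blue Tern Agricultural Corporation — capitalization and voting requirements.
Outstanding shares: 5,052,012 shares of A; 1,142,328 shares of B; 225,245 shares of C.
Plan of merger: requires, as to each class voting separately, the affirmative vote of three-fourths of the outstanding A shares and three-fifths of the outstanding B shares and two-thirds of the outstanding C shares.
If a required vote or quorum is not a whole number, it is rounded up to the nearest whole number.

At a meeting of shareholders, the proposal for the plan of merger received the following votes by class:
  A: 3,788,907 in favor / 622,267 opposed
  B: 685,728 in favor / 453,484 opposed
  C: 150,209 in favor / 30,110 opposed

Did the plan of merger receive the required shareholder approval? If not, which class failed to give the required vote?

A: 3/4 of 5052012 = 3789009; 3,789,009 required, 3,788,907 in favor — not approved.
B: 3/5 of 1142328 = 685396.80, rounded up to 685397; 685,397 required, 685,728 in favor — approved.
C: 2/3 of 225245 = 150163.33, rounded up to 150164; 150,164 required, 150,209 in favor — approved.

Not approved — the A shares did not give the required vote.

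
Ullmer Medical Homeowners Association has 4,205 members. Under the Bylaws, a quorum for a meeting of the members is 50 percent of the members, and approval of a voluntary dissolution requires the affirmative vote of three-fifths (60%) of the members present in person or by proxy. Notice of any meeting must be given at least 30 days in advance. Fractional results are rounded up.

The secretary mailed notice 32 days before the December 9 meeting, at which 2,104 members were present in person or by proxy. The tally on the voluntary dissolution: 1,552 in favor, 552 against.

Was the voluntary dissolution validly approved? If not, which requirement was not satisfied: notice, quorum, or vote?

Notice: 32 days given; 30 required. Satisfied.
Quorum: 50% of 4,205 = 2,102.50, rounded up to 2,103; 2,104 present. Satisfied.
Vote: requires three-fifths of those present (2,104); 3/5 of 2104 = 1262.40, rounded up to 1263, so 1,263 needed; 1,552 in favor. Satisfied.

Valid — all requirements satisfied.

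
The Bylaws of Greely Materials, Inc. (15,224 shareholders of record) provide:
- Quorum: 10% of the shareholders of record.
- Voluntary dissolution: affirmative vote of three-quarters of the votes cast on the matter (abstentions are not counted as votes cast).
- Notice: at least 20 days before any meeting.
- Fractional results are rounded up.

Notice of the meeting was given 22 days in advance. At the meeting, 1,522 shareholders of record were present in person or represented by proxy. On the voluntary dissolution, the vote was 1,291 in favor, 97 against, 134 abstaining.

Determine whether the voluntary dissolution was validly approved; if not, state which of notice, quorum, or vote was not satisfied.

Notice: 22 days given; 20 required. Satisfied.
Quorum: 10% of 15,224 = 1,522.40, rounded up to 1,523; 1,522 present. Not satisfied.
Vote: requires three-fourths of the votes cast (1,522 − 134 abstaining = 1,388); 3/4 of 1388 = 1041, so 1,041 needed; 1,291 in favor. Satisfied.

Invalid — quorum requirement not satisfied.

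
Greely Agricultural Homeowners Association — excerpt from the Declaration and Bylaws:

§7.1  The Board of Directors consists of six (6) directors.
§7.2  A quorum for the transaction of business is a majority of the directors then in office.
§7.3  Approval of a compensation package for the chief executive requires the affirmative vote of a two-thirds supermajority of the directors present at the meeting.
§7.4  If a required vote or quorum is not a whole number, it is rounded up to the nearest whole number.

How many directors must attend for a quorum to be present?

A majority of 6 is 4.

4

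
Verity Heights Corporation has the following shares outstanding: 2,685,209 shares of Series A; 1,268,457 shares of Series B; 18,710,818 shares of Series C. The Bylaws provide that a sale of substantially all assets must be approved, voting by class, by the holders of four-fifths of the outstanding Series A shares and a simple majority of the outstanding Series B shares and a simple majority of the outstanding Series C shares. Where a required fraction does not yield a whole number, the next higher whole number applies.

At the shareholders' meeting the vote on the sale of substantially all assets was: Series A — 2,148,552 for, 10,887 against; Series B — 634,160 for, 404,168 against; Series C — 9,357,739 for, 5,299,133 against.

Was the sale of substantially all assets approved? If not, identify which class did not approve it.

Not approved — the Series B shares did not give the required vote.

Series A: 4/5 of 2685209 = 2148167.20, rounded up to 2148168; 2,148,168 required, 2,148,552 in favor — approved.
Series B: a majority of 1268457 is 634229; 634,229 required, 634,160 in favor — not approved.
Series C: a majority of 18710818 is 9355410; 9,355,410 required, 9,357,739 in favor — approved.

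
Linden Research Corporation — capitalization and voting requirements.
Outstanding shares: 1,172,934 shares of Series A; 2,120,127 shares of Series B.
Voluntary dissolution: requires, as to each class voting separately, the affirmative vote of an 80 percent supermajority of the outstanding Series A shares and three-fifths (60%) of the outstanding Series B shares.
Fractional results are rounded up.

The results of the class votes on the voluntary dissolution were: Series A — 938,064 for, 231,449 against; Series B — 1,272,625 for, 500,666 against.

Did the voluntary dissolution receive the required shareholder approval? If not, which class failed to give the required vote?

Not approved — the Series A shares did not give the required vote.

Series A: 4/5 of 1172934 = 938347.20, rounded up to 938348; 938,348 required, 938,064 in favor — not approved.
Series B: 3/5 of 2120127 = 1272076.20, rounded up to 1272077; 1,272,077 required, 1,272,625 in favor — approved.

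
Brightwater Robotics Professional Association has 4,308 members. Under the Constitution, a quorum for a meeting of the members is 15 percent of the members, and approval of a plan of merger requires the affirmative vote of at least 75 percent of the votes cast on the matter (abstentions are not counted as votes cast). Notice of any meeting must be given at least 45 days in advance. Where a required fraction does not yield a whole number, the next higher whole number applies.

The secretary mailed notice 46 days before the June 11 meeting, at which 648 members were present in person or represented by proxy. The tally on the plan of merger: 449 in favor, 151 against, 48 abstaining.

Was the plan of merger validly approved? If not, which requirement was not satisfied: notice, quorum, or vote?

Invalid — vote requirement not satisfied.

Notice: 46 days given; 45 required. Satisfied.
Quorum: 15% of 4,308 = 646.20, rounded up to 647; 648 present. Satisfied.
Vote: requires three-fourths of the votes cast (648 − 48 abstaining = 600); 3/4 of 600 = 450, so 450 needed; 449 in favor. Not satisfied.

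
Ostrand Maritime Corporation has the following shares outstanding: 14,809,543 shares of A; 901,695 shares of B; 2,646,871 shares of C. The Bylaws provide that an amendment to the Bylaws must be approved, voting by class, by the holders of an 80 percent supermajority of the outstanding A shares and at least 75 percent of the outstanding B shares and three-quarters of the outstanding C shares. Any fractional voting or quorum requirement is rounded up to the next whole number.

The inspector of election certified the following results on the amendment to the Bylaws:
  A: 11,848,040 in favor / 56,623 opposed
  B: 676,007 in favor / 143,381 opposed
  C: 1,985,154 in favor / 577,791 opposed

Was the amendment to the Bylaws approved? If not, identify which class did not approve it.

Not approved — the B shares did not give the required vote.

A: 4/5 of 14809543 = 11847634.40, rounded up to 11847635; 11,847,635 required, 11,848,040 in favor — approved.
B: 3/4 of 901695 = 676271.25, rounded up to 676272; 676,272 required, 676,007 in favor — not approved.
C: 3/4 of 2646871 = 1985153.25, rounded up to 1985154; 1,985,154 required, 1,985,154 in favor — approved.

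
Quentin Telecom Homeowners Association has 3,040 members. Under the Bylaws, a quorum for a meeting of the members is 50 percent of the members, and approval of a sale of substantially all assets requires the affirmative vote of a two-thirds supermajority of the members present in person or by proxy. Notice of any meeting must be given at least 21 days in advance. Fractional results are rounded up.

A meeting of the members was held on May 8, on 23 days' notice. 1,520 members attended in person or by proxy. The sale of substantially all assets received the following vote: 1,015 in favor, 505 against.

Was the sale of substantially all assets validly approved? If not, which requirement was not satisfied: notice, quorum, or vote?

Valid — all requirements satisfied.

Notice: 23 days given; 21 required. Satisfied.
Quorum: 50% of 3,040 = 1,520; 1,520 present. Satisfied.
Vote: requires two-thirds of those present (1,520); 2/3 of 1520 = 1013.33, rounded up to 1014, so 1,014 needed; 1,015 in favor. Satisfied.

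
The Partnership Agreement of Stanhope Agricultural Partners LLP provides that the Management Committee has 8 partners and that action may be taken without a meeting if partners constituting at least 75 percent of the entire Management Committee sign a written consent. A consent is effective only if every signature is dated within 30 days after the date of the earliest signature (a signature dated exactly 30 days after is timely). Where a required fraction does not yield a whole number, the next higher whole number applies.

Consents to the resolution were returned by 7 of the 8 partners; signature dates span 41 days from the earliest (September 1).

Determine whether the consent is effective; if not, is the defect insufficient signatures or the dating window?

Signatures required: at least 75 percent of 8 — 3/4 of 8 = 6, so 6 needed; 7 signed. Sufficient.
Dating window: the latest signature is 41 days after the earliest; the limit is 30 days. Outside the window.

Not effective — dating-window requirement not satisfied.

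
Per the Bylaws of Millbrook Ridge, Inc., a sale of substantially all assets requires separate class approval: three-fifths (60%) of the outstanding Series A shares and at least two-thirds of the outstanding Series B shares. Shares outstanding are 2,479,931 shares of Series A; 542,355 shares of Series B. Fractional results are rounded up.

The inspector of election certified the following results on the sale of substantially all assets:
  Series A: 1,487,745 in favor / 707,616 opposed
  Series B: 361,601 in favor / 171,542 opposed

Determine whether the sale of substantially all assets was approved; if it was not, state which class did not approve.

Not approved — the Series A shares did not give the required vote.

Series A: 3/5 of 2479931 = 1487958.60, rounded up to 1487959; 1,487,959 required, 1,487,745 in favor — not approved.
Series B: 2/3 of 542355 = 361570; 361,570 required, 361,601 in favor — approved.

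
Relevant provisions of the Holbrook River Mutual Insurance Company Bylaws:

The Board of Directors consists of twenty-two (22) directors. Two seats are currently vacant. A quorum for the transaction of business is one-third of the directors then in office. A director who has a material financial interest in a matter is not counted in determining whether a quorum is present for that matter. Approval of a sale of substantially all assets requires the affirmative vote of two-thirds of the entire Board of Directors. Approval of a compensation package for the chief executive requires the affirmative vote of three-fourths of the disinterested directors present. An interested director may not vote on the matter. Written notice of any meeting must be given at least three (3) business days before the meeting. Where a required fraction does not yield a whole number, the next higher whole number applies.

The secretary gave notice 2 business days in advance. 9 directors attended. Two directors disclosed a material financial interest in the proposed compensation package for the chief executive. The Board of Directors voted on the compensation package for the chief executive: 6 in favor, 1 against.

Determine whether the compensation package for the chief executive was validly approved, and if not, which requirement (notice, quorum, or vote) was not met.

Notice: 2 business days given; 3 required (2 < 3). Not satisfied.
Quorum: 9 present, but the 2 interested directors do not count, leaving 7. Quorum is 7. Satisfied.
Vote: the compensation package for the chief executive requires three-fourths of the disinterested directors present (9 − 2 = 7). 3/4 of 7 = 5.25, rounded up to 6, so 6 affirmative votes are needed; 6 voted in favor. Satisfied.

Invalid — notice requirement not satisfied.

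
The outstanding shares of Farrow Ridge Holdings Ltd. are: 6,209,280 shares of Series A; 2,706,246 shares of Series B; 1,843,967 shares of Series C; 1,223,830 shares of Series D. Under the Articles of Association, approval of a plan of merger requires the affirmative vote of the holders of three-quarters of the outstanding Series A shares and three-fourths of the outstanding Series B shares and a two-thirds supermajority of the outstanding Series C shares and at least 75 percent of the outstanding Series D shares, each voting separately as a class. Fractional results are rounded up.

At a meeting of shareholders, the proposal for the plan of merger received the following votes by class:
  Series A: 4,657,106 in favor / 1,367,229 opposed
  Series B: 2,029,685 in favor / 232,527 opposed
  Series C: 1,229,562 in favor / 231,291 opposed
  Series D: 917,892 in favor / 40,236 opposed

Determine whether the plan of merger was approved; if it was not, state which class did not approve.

Approved — every class gave the required vote.

Series A: 3/4 of 6209280 = 4656960; 4,656,960 required, 4,657,106 in favor — approved.
Series B: 3/4 of 2706246 = 2029684.50, rounded up to 2029685; 2,029,685 required, 2,029,685 in favor — approved.
Series C: 2/3 of 1843967 = 1229311.33, rounded up to 1229312; 1,229,312 required, 1,229,562 in favor — approved.
Series D: 3/4 of 1223830 = 917872.50, rounded up to 917873; 917,873 required, 917,892 in favor — approved.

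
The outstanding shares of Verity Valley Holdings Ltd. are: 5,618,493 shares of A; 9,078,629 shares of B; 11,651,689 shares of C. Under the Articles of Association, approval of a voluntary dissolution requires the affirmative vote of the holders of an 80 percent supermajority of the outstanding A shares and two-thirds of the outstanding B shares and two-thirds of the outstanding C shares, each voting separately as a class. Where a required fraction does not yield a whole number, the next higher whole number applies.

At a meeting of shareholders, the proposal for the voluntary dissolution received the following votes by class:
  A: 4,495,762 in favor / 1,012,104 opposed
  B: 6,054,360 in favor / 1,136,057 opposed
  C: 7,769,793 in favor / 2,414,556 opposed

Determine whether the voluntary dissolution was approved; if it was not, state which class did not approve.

A: 4/5 of 5618493 = 4494794.40, rounded up to 4494795; 4,494,795 required, 4,495,762 in favor — approved.
B: 2/3 of 9078629 = 6052419.33, rounded up to 6052420; 6,052,420 required, 6,054,360 in favor — approved.
C: 2/3 of 11651689 = 7767792.67, rounded up to 7767793; 7,767,793 required, 7,769,793 in favor — approved.

Approved — every class gave the required vote.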